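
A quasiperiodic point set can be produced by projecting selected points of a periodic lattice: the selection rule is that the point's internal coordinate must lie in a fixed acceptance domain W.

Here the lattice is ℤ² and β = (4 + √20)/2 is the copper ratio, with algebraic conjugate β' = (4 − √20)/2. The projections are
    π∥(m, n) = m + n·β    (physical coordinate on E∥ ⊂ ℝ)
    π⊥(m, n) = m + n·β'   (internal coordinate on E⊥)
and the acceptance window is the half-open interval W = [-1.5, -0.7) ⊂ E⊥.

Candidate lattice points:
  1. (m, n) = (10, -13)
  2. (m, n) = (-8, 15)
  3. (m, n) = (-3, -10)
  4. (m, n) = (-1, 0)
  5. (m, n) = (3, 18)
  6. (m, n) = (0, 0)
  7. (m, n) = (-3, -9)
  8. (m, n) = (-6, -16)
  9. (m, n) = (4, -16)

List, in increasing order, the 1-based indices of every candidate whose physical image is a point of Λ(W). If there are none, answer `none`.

4, 5, 7

β' = (4−√20)/2 ≈ -0.23607.
[1] lift (10,-13): star map gives 13.06888; window check -1.5 ≤ 13.06888 < -0.7 is false → out
[2] lift (-8,15): star map gives -11.54102; window check -1.5 ≤ -11.54102 < -0.7 is false → out
[3] lift (-3,-10): star map gives -0.63932; window check -1.5 ≤ -0.63932 < -0.7 is false → out
[4] lift (-1,0): star map gives -1.00000; window check -1.5 ≤ -1.00000 < -0.7 is true → IN Λ
[5] lift (3,18): star map gives -1.24922; window check -1.5 ≤ -1.24922 < -0.7 is true → IN Λ
[6] lift (0,0): star map gives 0.00000; window check -1.5 ≤ 0.00000 < -0.7 is false → out
[7] lift (-3,-9): star map gives -0.87539; window check -1.5 ≤ -0.87539 < -0.7 is true → IN Λ
[8] lift (-6,-16): star map gives -2.22291; window check -1.5 ≤ -2.22291 < -0.7 is false → out
[9] lift (4,-16): star map gives 7.77709; window check -1.5 ≤ 7.77709 < -0.7 is false → out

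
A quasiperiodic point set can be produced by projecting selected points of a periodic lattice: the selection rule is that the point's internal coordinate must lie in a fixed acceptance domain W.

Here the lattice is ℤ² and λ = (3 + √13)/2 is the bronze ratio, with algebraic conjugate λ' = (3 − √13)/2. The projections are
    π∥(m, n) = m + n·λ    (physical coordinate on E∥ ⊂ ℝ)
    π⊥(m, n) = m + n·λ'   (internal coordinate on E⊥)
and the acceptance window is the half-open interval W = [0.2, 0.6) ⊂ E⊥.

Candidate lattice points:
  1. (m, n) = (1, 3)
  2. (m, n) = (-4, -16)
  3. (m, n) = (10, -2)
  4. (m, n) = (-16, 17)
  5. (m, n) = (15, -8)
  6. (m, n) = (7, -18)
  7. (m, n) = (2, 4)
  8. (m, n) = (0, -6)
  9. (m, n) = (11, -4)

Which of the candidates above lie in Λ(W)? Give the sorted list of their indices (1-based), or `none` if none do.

Numerically λ ≈ 3.3028 and λ' = −1/λ ≈ -0.3028.
candidate 1: (m,n)=(1,3) → π∥ = 1+3·λ ≈ 10.9083, π⊥ = 1+3·λ' ≈ 0.0917 ∉ [0.2, 0.6) ⇒ out
candidate 2: (m,n)=(-4,-16) → π∥ = -4-16·λ ≈ -56.8444, π⊥ = -4-16·λ' ≈ 0.8444 ∉ [0.2, 0.6) ⇒ out
candidate 3: (m,n)=(10,-2) → π∥ = 10-2·λ ≈ 3.3944, π⊥ = 10-2·λ' ≈ 10.6056 ∉ [0.2, 0.6) ⇒ out
candidate 4: (m,n)=(-16,17) → π∥ = -16+17·λ ≈ 40.1472, π⊥ = -16+17·λ' ≈ -21.1472 ∉ [0.2, 0.6) ⇒ out
candidate 5: (m,n)=(15,-8) → π∥ = 15-8·λ ≈ -11.4222, π⊥ = 15-8·λ' ≈ 17.4222 ∉ [0.2, 0.6) ⇒ out
candidate 6: (m,n)=(7,-18) → π∥ = 7-18·λ ≈ -52.4500, π⊥ = 7-18·λ' ≈ 12.4500 ∉ [0.2, 0.6) ⇒ out
candidate 7: (m,n)=(2,4) → π∥ = 2+4·λ ≈ 15.2111, π⊥ = 2+4·λ' ≈ 0.7889 ∉ [0.2, 0.6) ⇒ out
candidate 8: (m,n)=(0,-6) → π∥ = 0-6·λ ≈ -19.8167, π⊥ = 0-6·λ' ≈ 1.8167 ∉ [0.2, 0.6) ⇒ out
candidate 9: (m,n)=(11,-4) → π∥ = 11-4·λ ≈ -2.2111, π⊥ = 11-4·λ' ≈ 12.2111 ∉ [0.2, 0.6) ⇒ out

none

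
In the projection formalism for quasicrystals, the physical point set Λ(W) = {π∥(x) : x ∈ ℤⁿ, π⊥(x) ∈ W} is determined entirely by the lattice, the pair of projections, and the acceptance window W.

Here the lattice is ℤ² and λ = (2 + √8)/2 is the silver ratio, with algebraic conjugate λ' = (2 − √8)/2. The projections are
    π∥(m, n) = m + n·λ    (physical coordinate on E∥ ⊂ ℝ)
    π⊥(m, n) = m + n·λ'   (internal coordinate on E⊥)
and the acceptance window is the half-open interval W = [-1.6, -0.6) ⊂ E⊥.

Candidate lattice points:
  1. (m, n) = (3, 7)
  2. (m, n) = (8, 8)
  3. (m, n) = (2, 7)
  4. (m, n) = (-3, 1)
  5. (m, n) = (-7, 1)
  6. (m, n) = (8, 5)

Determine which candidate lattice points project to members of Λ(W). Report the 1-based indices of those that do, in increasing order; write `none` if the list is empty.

Compute λ' = (2−√8)/2 = -0.414214, so π⊥(m,n) = m -0.414214·n.
candidate 1: (m,n)=(3,7) → π∥ = 3+7·λ ≈ 19.899495, π⊥ = 3+7·λ' ≈ 0.100505 ∉ [-1.6, -0.6) ⇒ out
candidate 2: (m,n)=(8,8) → π∥ = 8+8·λ ≈ 27.313708, π⊥ = 8+8·λ' ≈ 4.686292 ∉ [-1.6, -0.6) ⇒ out
candidate 3: (m,n)=(2,7) → π∥ = 2+7·λ ≈ 18.899495, π⊥ = 2+7·λ' ≈ -0.899495 ∈ [-1.6, -0.6) ⇒ IN Λ
candidate 4: (m,n)=(-3,1) → π∥ = -3+1·λ ≈ -0.585786, π⊥ = -3+1·λ' ≈ -3.414214 ∉ [-1.6, -0.6) ⇒ out
candidate 5: (m,n)=(-7,1) → π∥ = -7+1·λ ≈ -4.585786, π⊥ = -7+1·λ' ≈ -7.414214 ∉ [-1.6, -0.6) ⇒ out
candidate 6: (m,n)=(8,5) → π∥ = 8+5·λ ≈ 20.071068, π⊥ = 8+5·λ' ≈ 5.928932 ∉ [-1.6, -0.6) ⇒ out

3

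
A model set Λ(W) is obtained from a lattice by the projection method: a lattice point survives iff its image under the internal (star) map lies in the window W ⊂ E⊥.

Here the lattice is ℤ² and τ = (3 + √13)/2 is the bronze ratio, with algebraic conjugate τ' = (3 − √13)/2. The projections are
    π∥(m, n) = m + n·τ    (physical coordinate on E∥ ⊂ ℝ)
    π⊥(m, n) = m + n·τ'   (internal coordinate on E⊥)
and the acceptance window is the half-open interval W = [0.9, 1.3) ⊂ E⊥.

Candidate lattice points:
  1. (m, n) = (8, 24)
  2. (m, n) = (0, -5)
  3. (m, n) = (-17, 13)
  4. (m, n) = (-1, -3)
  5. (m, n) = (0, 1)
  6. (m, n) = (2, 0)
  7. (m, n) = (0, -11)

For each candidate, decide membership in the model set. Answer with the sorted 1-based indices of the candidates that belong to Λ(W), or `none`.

Compute τ' = (3−√13)/2 = -0.30278, so π⊥(m,n) = m -0.30278·n.
#1 (8,24): internal coord 8 + (24)·τ' = +0.73338; +0.73338 ∉ [0.9, 1.3) → out
#2 (0,-5): internal coord 0 + (-5)·τ' = +1.51388; +1.51388 ∉ [0.9, 1.3) → out
#3 (-17,13): internal coord -17 + (13)·τ' = -20.93608; -20.93608 ∉ [0.9, 1.3) → out
#4 (-1,-3): internal coord -1 + (-3)·τ' = -0.09167; -0.09167 ∉ [0.9, 1.3) → out
#5 (0,1): internal coord 0 + (1)·τ' = -0.30278; -0.30278 ∉ [0.9, 1.3) → out
#6 (2,0): internal coord 2 + (0)·τ' = +2.00000; +2.00000 ∉ [0.9, 1.3) → out
#7 (0,-11): internal coord 0 + (-11)·τ' = +3.33053; +3.33053 ∉ [0.9, 1.3) → out

none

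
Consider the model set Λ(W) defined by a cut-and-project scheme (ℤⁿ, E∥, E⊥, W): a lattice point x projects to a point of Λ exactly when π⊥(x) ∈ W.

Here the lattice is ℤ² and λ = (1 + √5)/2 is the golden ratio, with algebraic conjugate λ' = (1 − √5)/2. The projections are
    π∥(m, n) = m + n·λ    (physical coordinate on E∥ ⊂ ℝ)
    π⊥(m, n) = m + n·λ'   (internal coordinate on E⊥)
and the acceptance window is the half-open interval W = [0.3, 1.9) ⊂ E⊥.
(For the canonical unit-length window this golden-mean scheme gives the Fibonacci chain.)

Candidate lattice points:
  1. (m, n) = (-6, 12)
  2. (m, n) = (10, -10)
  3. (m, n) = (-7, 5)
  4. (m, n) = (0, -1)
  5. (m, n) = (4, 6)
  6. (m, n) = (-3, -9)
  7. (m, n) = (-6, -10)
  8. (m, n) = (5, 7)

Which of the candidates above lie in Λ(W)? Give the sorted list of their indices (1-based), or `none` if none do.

Numerically λ ≈ 1.61803 and λ' = −1/λ ≈ -0.61803.
#1 (-6,12): internal coord -6 + (12)·λ' = -13.41641; -13.41641 ∉ [0.3, 1.9) → out
#2 (10,-10): internal coord 10 + (-10)·λ' = +16.18034; +16.18034 ∉ [0.3, 1.9) → out
#3 (-7,5): internal coord -7 + (5)·λ' = -10.09017; -10.09017 ∉ [0.3, 1.9) → out
#4 (0,-1): internal coord 0 + (-1)·λ' = +0.61803; +0.61803 ∈ [0.3, 1.9) → IN Λ
#5 (4,6): internal coord 4 + (6)·λ' = +0.29180; +0.29180 ∉ [0.3, 1.9) → out
#6 (-3,-9): internal coord -3 + (-9)·λ' = +2.56231; +2.56231 ∉ [0.3, 1.9) → out
#7 (-6,-10): internal coord -6 + (-10)·λ' = +0.18034; +0.18034 ∉ [0.3, 1.9) → out
#8 (5,7): internal coord 5 + (7)·λ' = +0.67376; +0.67376 ∈ [0.3, 1.9) → IN Λ

4, 8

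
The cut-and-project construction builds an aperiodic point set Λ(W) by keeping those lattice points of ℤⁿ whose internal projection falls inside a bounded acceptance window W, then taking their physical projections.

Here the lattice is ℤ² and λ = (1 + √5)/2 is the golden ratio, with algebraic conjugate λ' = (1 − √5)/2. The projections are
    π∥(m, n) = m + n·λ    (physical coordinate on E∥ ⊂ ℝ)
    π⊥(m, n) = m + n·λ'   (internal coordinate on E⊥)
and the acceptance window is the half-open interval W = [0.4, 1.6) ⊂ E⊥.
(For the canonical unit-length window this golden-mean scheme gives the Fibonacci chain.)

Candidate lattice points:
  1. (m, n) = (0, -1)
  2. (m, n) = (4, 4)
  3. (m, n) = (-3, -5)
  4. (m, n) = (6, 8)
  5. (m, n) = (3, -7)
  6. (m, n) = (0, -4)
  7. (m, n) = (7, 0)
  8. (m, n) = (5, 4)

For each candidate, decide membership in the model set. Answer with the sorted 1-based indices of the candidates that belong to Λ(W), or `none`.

λ' = (1−√5)/2 ≈ -0.618034.
#1 (0,-1): internal coord 0 + (-1)·λ' = +0.618034; +0.618034 ∈ [0.4, 1.6) → IN Λ
#2 (4,4): internal coord 4 + (4)·λ' = +1.527864; +1.527864 ∈ [0.4, 1.6) → IN Λ
#3 (-3,-5): internal coord -3 + (-5)·λ' = +0.090170; +0.090170 ∉ [0.4, 1.6) → out
#4 (6,8): internal coord 6 + (8)·λ' = +1.055728; +1.055728 ∈ [0.4, 1.6) → IN Λ
#5 (3,-7): internal coord 3 + (-7)·λ' = +7.326238; +7.326238 ∉ [0.4, 1.6) → out
#6 (0,-4): internal coord 0 + (-4)·λ' = +2.472136; +2.472136 ∉ [0.4, 1.6) → out
#7 (7,0): internal coord 7 + (0)·λ' = +7.000000; +7.000000 ∉ [0.4, 1.6) → out
#8 (5,4): internal coord 5 + (4)·λ' = +2.527864; +2.527864 ∉ [0.4, 1.6) → out

1, 2, 4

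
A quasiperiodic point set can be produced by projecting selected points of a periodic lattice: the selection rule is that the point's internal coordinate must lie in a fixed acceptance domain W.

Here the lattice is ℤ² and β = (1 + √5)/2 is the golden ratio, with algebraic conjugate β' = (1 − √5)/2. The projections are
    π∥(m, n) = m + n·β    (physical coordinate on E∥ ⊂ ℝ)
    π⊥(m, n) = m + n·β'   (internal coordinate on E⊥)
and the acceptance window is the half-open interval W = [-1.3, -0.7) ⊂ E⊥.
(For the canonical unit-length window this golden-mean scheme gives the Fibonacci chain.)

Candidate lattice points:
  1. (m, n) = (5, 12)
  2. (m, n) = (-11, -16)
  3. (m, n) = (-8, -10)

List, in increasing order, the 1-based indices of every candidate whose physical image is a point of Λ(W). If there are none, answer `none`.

Numerically β ≈ 1.61803 and β' = −1/β ≈ -0.61803.
#1 (5,12): internal coord 5 + (12)·β' = -2.41641; -2.41641 ∉ [-1.3, -0.7) → out
#2 (-11,-16): internal coord -11 + (-16)·β' = -1.11146; -1.11146 ∈ [-1.3, -0.7) → IN Λ
#3 (-8,-10): internal coord -8 + (-10)·β' = -1.81966; -1.81966 ∉ [-1.3, -0.7) → out

2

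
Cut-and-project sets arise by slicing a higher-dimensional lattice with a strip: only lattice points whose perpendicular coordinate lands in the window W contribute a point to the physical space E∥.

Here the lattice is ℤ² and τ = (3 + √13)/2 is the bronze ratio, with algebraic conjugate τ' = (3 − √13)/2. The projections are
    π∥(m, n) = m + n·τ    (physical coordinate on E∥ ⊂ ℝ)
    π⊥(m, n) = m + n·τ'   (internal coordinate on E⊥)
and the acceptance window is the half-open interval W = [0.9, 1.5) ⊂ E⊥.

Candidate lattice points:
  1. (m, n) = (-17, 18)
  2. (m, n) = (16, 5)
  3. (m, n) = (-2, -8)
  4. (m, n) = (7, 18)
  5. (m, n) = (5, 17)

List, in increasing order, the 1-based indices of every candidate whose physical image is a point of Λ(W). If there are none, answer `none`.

none

Compute τ' = (3−√13)/2 = -0.3028, so π⊥(m,n) = m -0.3028·n.
candidate 1: (m,n)=(-17,18) → π∥ = -17+18·τ ≈ 42.4500, π⊥ = -17+18·τ' ≈ -22.4500 ∉ [0.9, 1.5) ⇒ out
candidate 2: (m,n)=(16,5) → π∥ = 16+5·τ ≈ 32.5139, π⊥ = 16+5·τ' ≈ 14.4861 ∉ [0.9, 1.5) ⇒ out
candidate 3: (m,n)=(-2,-8) → π∥ = -2-8·τ ≈ -28.4222, π⊥ = -2-8·τ' ≈ 0.4222 ∉ [0.9, 1.5) ⇒ out
candidate 4: (m,n)=(7,18) → π∥ = 7+18·τ ≈ 66.4500, π⊥ = 7+18·τ' ≈ 1.5500 ∉ [0.9, 1.5) ⇒ out
candidate 5: (m,n)=(5,17) → π∥ = 5+17·τ ≈ 61.1472, π⊥ = 5+17·τ' ≈ -0.1472 ∉ [0.9, 1.5) ⇒ out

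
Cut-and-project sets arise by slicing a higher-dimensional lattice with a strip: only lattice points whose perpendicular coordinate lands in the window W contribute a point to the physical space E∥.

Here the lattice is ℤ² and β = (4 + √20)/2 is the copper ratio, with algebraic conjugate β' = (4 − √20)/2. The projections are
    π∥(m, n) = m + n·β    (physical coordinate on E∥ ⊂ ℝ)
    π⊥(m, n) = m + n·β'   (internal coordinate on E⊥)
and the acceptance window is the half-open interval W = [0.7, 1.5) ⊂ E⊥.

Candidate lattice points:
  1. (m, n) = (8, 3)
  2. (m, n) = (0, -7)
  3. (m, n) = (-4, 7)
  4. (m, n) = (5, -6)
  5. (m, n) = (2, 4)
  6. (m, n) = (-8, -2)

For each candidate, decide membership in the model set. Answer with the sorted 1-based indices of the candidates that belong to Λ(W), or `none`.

5

β' = (4−√20)/2 ≈ -0.2361.
candidate 1: (m,n)=(8,3) → π∥ = 8+3·β ≈ 20.7082, π⊥ = 8+3·β' ≈ 7.2918 ∉ [0.7, 1.5) ⇒ out
candidate 2: (m,n)=(0,-7) → π∥ = 0-7·β ≈ -29.6525, π⊥ = 0-7·β' ≈ 1.6525 ∉ [0.7, 1.5) ⇒ out
candidate 3: (m,n)=(-4,7) → π∥ = -4+7·β ≈ 25.6525, π⊥ = -4+7·β' ≈ -5.6525 ∉ [0.7, 1.5) ⇒ out
candidate 4: (m,n)=(5,-6) → π∥ = 5-6·β ≈ -20.4164, π⊥ = 5-6·β' ≈ 6.4164 ∉ [0.7, 1.5) ⇒ out
candidate 5: (m,n)=(2,4) → π∥ = 2+4·β ≈ 18.9443, π⊥ = 2+4·β' ≈ 1.0557 ∈ [0.7, 1.5) ⇒ IN Λ
candidate 6: (m,n)=(-8,-2) → π∥ = -8-2·β ≈ -16.4721, π⊥ = -8-2·β' ≈ -7.5279 ∉ [0.7, 1.5) ⇒ out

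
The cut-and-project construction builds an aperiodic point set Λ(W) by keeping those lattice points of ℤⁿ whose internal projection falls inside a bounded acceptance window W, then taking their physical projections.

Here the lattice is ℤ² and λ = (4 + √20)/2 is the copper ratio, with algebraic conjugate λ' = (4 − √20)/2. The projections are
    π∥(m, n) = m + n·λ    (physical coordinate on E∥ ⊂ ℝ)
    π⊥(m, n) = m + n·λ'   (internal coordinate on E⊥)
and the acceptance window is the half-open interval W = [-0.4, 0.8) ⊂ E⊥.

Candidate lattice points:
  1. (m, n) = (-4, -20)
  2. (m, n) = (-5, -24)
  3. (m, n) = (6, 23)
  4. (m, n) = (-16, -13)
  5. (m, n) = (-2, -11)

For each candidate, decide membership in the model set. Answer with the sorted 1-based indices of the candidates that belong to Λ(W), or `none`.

1, 2, 3, 5

λ' = (4−√20)/2 ≈ -0.2361.
#1 (-4,-20): internal coord -4 + (-20)·λ' = +0.7214; +0.7214 ∈ [-0.4, 0.8) → IN Λ
#2 (-5,-24): internal coord -5 + (-24)·λ' = +0.6656; +0.6656 ∈ [-0.4, 0.8) → IN Λ
#3 (6,23): internal coord 6 + (23)·λ' = +0.5704; +0.5704 ∈ [-0.4, 0.8) → IN Λ
#4 (-16,-13): internal coord -16 + (-13)·λ' = -12.9311; -12.9311 ∉ [-0.4, 0.8) → out
#5 (-2,-11): internal coord -2 + (-11)·λ' = +0.5967; +0.5967 ∈ [-0.4, 0.8) → IN Λ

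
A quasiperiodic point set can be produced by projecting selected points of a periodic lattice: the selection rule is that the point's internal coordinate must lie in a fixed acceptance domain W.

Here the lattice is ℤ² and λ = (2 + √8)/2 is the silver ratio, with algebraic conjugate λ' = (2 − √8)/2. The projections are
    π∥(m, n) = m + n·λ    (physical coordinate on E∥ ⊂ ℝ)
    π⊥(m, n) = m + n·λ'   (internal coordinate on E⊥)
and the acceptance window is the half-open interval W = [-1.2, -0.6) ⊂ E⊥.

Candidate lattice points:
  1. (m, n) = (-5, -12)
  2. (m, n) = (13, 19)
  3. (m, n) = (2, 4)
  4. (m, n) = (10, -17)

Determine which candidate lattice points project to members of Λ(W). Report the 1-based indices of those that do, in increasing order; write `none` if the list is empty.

none

Compute λ' = (2−√8)/2 = -0.41421, so π⊥(m,n) = m -0.41421·n.
candidate 1: (m,n)=(-5,-12) → π∥ = -5-12·λ ≈ -33.97056, π⊥ = -5-12·λ' ≈ -0.02944 ∉ [-1.2, -0.6) ⇒ out
candidate 2: (m,n)=(13,19) → π∥ = 13+19·λ ≈ 58.87006, π⊥ = 13+19·λ' ≈ 5.12994 ∉ [-1.2, -0.6) ⇒ out
candidate 3: (m,n)=(2,4) → π∥ = 2+4·λ ≈ 11.65685, π⊥ = 2+4·λ' ≈ 0.34315 ∉ [-1.2, -0.6) ⇒ out
candidate 4: (m,n)=(10,-17) → π∥ = 10-17·λ ≈ -31.04163, π⊥ = 10-17·λ' ≈ 17.04163 ∉ [-1.2, -0.6) ⇒ out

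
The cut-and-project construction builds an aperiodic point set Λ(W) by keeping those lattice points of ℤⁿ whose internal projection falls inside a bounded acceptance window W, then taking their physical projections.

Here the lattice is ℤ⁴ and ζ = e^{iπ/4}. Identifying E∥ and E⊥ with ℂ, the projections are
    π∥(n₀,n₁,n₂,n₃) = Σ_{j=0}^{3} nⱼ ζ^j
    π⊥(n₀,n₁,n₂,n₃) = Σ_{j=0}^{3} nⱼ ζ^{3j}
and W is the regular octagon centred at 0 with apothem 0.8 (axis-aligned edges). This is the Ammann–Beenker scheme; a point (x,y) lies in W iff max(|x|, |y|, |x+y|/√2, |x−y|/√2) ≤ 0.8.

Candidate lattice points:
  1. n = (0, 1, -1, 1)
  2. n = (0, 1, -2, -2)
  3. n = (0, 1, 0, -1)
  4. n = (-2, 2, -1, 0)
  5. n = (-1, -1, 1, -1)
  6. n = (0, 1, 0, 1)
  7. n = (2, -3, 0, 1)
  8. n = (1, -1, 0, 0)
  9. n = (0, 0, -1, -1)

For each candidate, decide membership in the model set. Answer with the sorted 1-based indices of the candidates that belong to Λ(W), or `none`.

With ζ = e^{iπ/4} the internal vectors are ζ^0,ζ^3,ζ^6,ζ^9.
candidate 1: n = (0, 1, -1, 1) → π⊥ ≈ (+0.000000, +2.414214); max(|x|,|y|,|x±y|/√2) = 2.414214 > 0.8 ⇒ ∉ W
candidate 2: n = (0, 1, -2, -2) → π⊥ ≈ (-2.121320, +1.292893); max(|x|,|y|,|x±y|/√2) = 2.414214 > 0.8 ⇒ ∉ W
candidate 3: n = (0, 1, 0, -1) → π⊥ ≈ (-1.414214, +0.000000); max(|x|,|y|,|x±y|/√2) = 1.414214 > 0.8 ⇒ ∉ W
candidate 4: n = (-2, 2, -1, 0) → π⊥ ≈ (-3.414214, +2.414214); max(|x|,|y|,|x±y|/√2) = 4.121320 > 0.8 ⇒ ∉ W
candidate 5: n = (-1, -1, 1, -1) → π⊥ ≈ (-1.000000, -2.414214); max(|x|,|y|,|x±y|/√2) = 2.414214 > 0.8 ⇒ ∉ W
candidate 6: n = (0, 1, 0, 1) → π⊥ ≈ (+0.000000, +1.414214); max(|x|,|y|,|x±y|/√2) = 1.414214 > 0.8 ⇒ ∉ W
candidate 7: n = (2, -3, 0, 1) → π⊥ ≈ (+4.828427, -1.414214); max(|x|,|y|,|x±y|/√2) = 4.828427 > 0.8 ⇒ ∉ W
candidate 8: n = (1, -1, 0, 0) → π⊥ ≈ (+1.707107, -0.707107); max(|x|,|y|,|x±y|/√2) = 1.707107 > 0.8 ⇒ ∉ W
candidate 9: n = (0, 0, -1, -1) → π⊥ ≈ (-0.707107, +0.292893); max(|x|,|y|,|x±y|/√2) = 0.707107 ≤ 0.8 ⇒ ∈ W

9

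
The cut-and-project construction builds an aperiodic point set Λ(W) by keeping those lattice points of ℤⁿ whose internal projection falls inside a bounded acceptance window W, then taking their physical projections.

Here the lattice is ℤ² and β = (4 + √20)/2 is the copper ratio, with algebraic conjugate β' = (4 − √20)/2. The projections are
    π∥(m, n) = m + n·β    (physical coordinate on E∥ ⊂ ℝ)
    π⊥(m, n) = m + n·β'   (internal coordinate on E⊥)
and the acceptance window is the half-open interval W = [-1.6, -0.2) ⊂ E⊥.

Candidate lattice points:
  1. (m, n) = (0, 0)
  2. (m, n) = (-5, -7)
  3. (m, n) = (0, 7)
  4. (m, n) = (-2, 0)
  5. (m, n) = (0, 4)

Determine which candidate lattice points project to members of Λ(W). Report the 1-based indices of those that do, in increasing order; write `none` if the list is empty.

5

Numerically β ≈ 4.2361 and β' = −1/β ≈ -0.2361.
[1] lift (0,0): star map gives 0.0000; window check -1.6 ≤ 0.0000 < -0.2 is false → out
[2] lift (-5,-7): star map gives -3.3475; window check -1.6 ≤ -3.3475 < -0.2 is false → out
[3] lift (0,7): star map gives -1.6525; window check -1.6 ≤ -1.6525 < -0.2 is false → out
[4] lift (-2,0): star map gives -2.0000; window check -1.6 ≤ -2.0000 < -0.2 is false → out
[5] lift (0,4): star map gives -0.9443; window check -1.6 ≤ -0.9443 < -0.2 is true → IN Λ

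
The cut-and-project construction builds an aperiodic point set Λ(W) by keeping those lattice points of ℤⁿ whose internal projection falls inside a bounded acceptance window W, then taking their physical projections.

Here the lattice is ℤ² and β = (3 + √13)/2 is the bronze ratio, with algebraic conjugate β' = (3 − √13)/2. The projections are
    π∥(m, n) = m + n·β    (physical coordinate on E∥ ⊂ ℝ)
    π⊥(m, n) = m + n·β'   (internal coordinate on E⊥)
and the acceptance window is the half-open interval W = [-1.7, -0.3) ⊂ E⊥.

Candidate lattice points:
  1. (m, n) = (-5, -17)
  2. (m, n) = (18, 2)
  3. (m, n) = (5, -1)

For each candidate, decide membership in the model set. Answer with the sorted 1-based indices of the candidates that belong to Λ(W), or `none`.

Numerically β ≈ 3.3028 and β' = −1/β ≈ -0.3028.
[1] lift (-5,-17): star map gives 0.1472; window check -1.7 ≤ 0.1472 < -0.3 is false → out
[2] lift (18,2): star map gives 17.3944; window check -1.7 ≤ 17.3944 < -0.3 is false → out
[3] lift (5,-1): star map gives 5.3028; window check -1.7 ≤ 5.3028 < -0.3 is false → out

none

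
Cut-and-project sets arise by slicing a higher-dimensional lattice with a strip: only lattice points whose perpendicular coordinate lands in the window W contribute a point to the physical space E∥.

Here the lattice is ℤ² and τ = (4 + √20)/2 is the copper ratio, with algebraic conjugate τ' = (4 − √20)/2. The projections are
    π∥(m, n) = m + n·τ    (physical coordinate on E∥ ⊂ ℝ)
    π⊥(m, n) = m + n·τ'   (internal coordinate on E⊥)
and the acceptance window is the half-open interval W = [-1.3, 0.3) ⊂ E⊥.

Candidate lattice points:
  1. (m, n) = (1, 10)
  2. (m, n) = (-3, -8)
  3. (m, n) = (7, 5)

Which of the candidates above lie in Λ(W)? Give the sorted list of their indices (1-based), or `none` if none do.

Numerically τ ≈ 4.236068 and τ' = −1/τ ≈ -0.236068.
candidate 1: (m,n)=(1,10) → π∥ = 1+10·τ ≈ 43.360680, π⊥ = 1+10·τ' ≈ -1.360680 ∉ [-1.3, 0.3) ⇒ out
candidate 2: (m,n)=(-3,-8) → π∥ = -3-8·τ ≈ -36.888544, π⊥ = -3-8·τ' ≈ -1.111456 ∈ [-1.3, 0.3) ⇒ IN Λ
candidate 3: (m,n)=(7,5) → π∥ = 7+5·τ ≈ 28.180340, π⊥ = 7+5·τ' ≈ 5.819660 ∉ [-1.3, 0.3) ⇒ out

2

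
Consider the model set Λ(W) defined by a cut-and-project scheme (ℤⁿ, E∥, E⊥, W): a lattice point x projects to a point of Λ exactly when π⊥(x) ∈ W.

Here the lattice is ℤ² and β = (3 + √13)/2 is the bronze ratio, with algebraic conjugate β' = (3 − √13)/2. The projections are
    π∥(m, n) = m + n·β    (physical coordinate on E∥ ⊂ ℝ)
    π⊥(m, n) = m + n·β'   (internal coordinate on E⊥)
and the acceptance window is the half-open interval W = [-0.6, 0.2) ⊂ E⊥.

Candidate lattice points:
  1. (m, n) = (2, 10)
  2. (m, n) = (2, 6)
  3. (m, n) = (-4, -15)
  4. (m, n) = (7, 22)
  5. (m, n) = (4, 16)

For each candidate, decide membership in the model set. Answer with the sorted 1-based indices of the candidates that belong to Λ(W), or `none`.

2

Numerically β ≈ 3.302776 and β' = −1/β ≈ -0.302776.
candidate 1: (m,n)=(2,10) → π∥ = 2+10·β ≈ 35.027756, π⊥ = 2+10·β' ≈ -1.027756 ∉ [-0.6, 0.2) ⇒ out
candidate 2: (m,n)=(2,6) → π∥ = 2+6·β ≈ 21.816654, π⊥ = 2+6·β' ≈ 0.183346 ∈ [-0.6, 0.2) ⇒ IN Λ
candidate 3: (m,n)=(-4,-15) → π∥ = -4-15·β ≈ -53.541635, π⊥ = -4-15·β' ≈ 0.541635 ∉ [-0.6, 0.2) ⇒ out
candidate 4: (m,n)=(7,22) → π∥ = 7+22·β ≈ 79.661064, π⊥ = 7+22·β' ≈ 0.338936 ∉ [-0.6, 0.2) ⇒ out
candidate 5: (m,n)=(4,16) → π∥ = 4+16·β ≈ 56.844410, π⊥ = 4+16·β' ≈ -0.844410 ∉ [-0.6, 0.2) ⇒ out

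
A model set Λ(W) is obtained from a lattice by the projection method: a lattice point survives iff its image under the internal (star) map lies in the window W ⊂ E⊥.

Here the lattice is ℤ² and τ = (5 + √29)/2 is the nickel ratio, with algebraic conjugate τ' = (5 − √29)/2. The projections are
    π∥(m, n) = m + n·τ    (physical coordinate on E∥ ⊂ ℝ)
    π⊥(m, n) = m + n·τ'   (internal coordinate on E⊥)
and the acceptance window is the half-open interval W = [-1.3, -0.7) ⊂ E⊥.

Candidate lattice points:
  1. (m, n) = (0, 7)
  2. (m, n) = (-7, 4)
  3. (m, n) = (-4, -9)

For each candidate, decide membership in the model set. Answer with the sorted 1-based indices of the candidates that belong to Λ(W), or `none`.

none

Numerically τ ≈ 5.19258 and τ' = −1/τ ≈ -0.19258.
#1 (0,7): internal coord 0 + (7)·τ' = -1.34808; -1.34808 ∉ [-1.3, -0.7) → out
#2 (-7,4): internal coord -7 + (4)·τ' = -7.77033; -7.77033 ∉ [-1.3, -0.7) → out
#3 (-4,-9): internal coord -4 + (-9)·τ' = -2.26676; -2.26676 ∉ [-1.3, -0.7) → out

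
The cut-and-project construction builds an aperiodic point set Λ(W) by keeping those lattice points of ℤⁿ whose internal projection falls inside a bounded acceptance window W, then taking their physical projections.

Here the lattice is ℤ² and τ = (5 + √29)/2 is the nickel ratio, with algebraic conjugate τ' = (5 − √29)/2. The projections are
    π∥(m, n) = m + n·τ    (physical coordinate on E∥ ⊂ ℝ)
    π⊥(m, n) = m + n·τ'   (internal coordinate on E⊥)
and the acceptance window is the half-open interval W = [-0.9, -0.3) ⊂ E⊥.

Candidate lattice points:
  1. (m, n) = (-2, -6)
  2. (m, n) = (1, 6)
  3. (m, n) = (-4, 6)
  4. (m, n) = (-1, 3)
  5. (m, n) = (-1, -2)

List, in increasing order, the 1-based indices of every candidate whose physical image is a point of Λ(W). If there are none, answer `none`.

1, 5

τ' = (5−√29)/2 ≈ -0.19258.
candidate 1: (m,n)=(-2,-6) → π∥ = -2-6·τ ≈ -33.15549, π⊥ = -2-6·τ' ≈ -0.84451 ∈ [-0.9, -0.3) ⇒ IN Λ
candidate 2: (m,n)=(1,6) → π∥ = 1+6·τ ≈ 32.15549, π⊥ = 1+6·τ' ≈ -0.15549 ∉ [-0.9, -0.3) ⇒ out
candidate 3: (m,n)=(-4,6) → π∥ = -4+6·τ ≈ 27.15549, π⊥ = -4+6·τ' ≈ -5.15549 ∉ [-0.9, -0.3) ⇒ out
candidate 4: (m,n)=(-1,3) → π∥ = -1+3·τ ≈ 14.57775, π⊥ = -1+3·τ' ≈ -1.57775 ∉ [-0.9, -0.3) ⇒ out
candidate 5: (m,n)=(-1,-2) → π∥ = -1-2·τ ≈ -11.38516, π⊥ = -1-2·τ' ≈ -0.61484 ∈ [-0.9, -0.3) ⇒ IN Λ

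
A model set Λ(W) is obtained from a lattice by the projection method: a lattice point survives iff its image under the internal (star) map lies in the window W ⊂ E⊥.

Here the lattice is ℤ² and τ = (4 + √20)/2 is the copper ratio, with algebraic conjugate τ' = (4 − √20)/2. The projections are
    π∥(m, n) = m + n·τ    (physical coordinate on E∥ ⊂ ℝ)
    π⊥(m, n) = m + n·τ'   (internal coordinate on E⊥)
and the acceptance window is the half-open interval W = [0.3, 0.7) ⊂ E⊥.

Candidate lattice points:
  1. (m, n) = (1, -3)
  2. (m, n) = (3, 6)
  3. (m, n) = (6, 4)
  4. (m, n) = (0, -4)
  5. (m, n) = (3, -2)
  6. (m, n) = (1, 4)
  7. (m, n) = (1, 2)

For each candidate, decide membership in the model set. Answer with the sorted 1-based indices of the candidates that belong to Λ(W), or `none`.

Numerically τ ≈ 4.2361 and τ' = −1/τ ≈ -0.2361.
#1 (1,-3): internal coord 1 + (-3)·τ' = +1.7082; +1.7082 ∉ [0.3, 0.7) → out
#2 (3,6): internal coord 3 + (6)·τ' = +1.5836; +1.5836 ∉ [0.3, 0.7) → out
#3 (6,4): internal coord 6 + (4)·τ' = +5.0557; +5.0557 ∉ [0.3, 0.7) → out
#4 (0,-4): internal coord 0 + (-4)·τ' = +0.9443; +0.9443 ∉ [0.3, 0.7) → out
#5 (3,-2): internal coord 3 + (-2)·τ' = +3.4721; +3.4721 ∉ [0.3, 0.7) → out
#6 (1,4): internal coord 1 + (4)·τ' = +0.0557; +0.0557 ∉ [0.3, 0.7) → out
#7 (1,2): internal coord 1 + (2)·τ' = +0.5279; +0.5279 ∈ [0.3, 0.7) → IN Λ

7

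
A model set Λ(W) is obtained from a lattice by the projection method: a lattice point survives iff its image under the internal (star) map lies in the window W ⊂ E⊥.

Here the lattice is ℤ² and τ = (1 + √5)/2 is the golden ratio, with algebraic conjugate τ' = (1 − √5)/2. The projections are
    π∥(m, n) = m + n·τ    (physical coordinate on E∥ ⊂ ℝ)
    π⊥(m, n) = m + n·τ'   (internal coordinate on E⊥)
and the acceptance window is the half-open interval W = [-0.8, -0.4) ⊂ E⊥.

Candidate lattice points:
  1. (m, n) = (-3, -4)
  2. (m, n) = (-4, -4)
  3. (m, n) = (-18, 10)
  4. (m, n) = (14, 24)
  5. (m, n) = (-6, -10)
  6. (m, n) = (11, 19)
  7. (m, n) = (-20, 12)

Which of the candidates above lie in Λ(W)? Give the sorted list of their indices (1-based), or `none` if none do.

τ' = (1−√5)/2 ≈ -0.618034.
[1] lift (-3,-4): star map gives -0.527864; window check -0.8 ≤ -0.527864 < -0.4 is true → IN Λ
[2] lift (-4,-4): star map gives -1.527864; window check -0.8 ≤ -1.527864 < -0.4 is false → out
[3] lift (-18,10): star map gives -24.180340; window check -0.8 ≤ -24.180340 < -0.4 is false → out
[4] lift (14,24): star map gives -0.832816; window check -0.8 ≤ -0.832816 < -0.4 is false → out
[5] lift (-6,-10): star map gives 0.180340; window check -0.8 ≤ 0.180340 < -0.4 is false → out
[6] lift (11,19): star map gives -0.742646; window check -0.8 ≤ -0.742646 < -0.4 is true → IN Λ
[7] lift (-20,12): star map gives -27.416408; window check -0.8 ≤ -27.416408 < -0.4 is false → out

1, 6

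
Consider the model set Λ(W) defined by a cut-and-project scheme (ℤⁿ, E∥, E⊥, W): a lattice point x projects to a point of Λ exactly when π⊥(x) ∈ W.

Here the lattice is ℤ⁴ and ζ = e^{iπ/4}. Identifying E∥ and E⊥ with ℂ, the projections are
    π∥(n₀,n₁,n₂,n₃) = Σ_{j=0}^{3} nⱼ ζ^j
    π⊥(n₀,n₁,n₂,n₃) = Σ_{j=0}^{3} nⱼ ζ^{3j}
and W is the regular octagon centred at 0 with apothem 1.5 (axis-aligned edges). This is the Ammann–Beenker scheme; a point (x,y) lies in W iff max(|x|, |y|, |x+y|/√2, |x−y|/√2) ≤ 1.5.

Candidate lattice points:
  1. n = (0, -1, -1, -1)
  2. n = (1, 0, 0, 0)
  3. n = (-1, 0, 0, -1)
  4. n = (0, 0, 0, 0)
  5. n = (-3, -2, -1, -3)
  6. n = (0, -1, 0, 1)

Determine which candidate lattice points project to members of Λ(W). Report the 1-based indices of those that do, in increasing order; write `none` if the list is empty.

1, 2, 4, 6

With ζ = e^{iπ/4} the internal vectors are ζ^0,ζ^3,ζ^6,ζ^9.
#1 (0, -1, -1, -1): internal (0.0000, -0.4142); octagon support 0.4142 vs apothem 1.5 → ∈ W
#2 (1, 0, 0, 0): internal (1.0000, 0.0000); octagon support 1.0000 vs apothem 1.5 → ∈ W
#3 (-1, 0, 0, -1): internal (-1.7071, -0.7071); octagon support 1.7071 vs apothem 1.5 → ∉ W
#4 (0, 0, 0, 0): internal (0.0000, 0.0000); octagon support 0.0000 vs apothem 1.5 → ∈ W
#5 (-3, -2, -1, -3): internal (-3.7071, -2.5355); octagon support 4.4142 vs apothem 1.5 → ∉ W
#6 (0, -1, 0, 1): internal (1.4142, 0.0000); octagon support 1.4142 vs apothem 1.5 → ∈ W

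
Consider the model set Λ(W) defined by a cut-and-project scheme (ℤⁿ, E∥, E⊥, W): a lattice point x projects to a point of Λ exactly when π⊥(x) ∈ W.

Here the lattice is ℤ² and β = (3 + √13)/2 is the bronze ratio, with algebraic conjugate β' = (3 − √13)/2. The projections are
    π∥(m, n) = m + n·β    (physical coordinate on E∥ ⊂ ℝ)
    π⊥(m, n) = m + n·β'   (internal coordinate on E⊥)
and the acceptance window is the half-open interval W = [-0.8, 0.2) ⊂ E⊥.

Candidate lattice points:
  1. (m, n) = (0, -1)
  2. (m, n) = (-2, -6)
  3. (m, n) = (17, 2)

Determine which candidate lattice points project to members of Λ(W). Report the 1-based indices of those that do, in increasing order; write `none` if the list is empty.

β' = (3−√13)/2 ≈ -0.30278.
#1 (0,-1): internal coord 0 + (-1)·β' = +0.30278; +0.30278 ∉ [-0.8, 0.2) → out
#2 (-2,-6): internal coord -2 + (-6)·β' = -0.18335; -0.18335 ∈ [-0.8, 0.2) → IN Λ
#3 (17,2): internal coord 17 + (2)·β' = +16.39445; +16.39445 ∉ [-0.8, 0.2) → out

2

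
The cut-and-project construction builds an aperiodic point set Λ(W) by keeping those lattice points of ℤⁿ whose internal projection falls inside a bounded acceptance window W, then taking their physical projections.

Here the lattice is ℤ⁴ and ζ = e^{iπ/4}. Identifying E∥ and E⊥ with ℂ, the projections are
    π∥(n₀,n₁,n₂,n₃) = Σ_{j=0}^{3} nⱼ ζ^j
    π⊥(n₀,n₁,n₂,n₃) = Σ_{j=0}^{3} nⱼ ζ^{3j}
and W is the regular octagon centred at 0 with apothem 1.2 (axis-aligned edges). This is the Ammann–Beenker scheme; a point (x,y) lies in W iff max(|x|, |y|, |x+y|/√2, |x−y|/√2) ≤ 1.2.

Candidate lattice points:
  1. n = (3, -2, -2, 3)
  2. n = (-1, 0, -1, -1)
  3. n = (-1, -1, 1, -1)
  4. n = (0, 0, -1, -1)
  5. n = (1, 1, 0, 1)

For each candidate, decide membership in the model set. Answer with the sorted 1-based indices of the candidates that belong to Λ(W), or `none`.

With ζ = e^{iπ/4} the internal vectors are ζ^0,ζ^3,ζ^6,ζ^9.
#1 (3, -2, -2, 3): internal (6.5355, 2.7071); octagon support 6.5355 vs apothem 1.2 → ∉ W
#2 (-1, 0, -1, -1): internal (-1.7071, 0.2929); octagon support 1.7071 vs apothem 1.2 → ∉ W
#3 (-1, -1, 1, -1): internal (-1.0000, -2.4142); octagon support 2.4142 vs apothem 1.2 → ∉ W
#4 (0, 0, -1, -1): internal (-0.7071, 0.2929); octagon support 0.7071 vs apothem 1.2 → ∈ W
#5 (1, 1, 0, 1): internal (1.0000, 1.4142); octagon support 1.7071 vs apothem 1.2 → ∉ W

4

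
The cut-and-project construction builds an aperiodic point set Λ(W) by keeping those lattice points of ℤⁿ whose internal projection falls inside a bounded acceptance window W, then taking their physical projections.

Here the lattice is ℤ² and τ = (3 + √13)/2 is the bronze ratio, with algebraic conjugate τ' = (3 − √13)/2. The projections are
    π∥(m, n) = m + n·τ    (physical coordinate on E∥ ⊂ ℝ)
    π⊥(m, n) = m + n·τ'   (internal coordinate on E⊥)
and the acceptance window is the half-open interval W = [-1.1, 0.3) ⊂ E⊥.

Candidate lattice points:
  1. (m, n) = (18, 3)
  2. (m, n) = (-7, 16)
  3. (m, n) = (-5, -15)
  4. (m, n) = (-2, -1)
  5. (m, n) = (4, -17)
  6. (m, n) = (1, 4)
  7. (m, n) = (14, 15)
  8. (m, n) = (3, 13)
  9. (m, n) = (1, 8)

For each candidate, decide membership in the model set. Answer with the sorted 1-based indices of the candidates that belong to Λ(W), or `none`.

3, 6, 8

Compute τ' = (3−√13)/2 = -0.3028, so π⊥(m,n) = m -0.3028·n.
#1 (18,3): internal coord 18 + (3)·τ' = +17.0917; +17.0917 ∉ [-1.1, 0.3) → out
#2 (-7,16): internal coord -7 + (16)·τ' = -11.8444; -11.8444 ∉ [-1.1, 0.3) → out
#3 (-5,-15): internal coord -5 + (-15)·τ' = -0.4584; -0.4584 ∈ [-1.1, 0.3) → IN Λ
#4 (-2,-1): internal coord -2 + (-1)·τ' = -1.6972; -1.6972 ∉ [-1.1, 0.3) → out
#5 (4,-17): internal coord 4 + (-17)·τ' = +9.1472; +9.1472 ∉ [-1.1, 0.3) → out
#6 (1,4): internal coord 1 + (4)·τ' = -0.2111; -0.2111 ∈ [-1.1, 0.3) → IN Λ
#7 (14,15): internal coord 14 + (15)·τ' = +9.4584; +9.4584 ∉ [-1.1, 0.3) → out
#8 (3,13): internal coord 3 + (13)·τ' = -0.9361; -0.9361 ∈ [-1.1, 0.3) → IN Λ
#9 (1,8): internal coord 1 + (8)·τ' = -1.4222; -1.4222 ∉ [-1.1, 0.3) → out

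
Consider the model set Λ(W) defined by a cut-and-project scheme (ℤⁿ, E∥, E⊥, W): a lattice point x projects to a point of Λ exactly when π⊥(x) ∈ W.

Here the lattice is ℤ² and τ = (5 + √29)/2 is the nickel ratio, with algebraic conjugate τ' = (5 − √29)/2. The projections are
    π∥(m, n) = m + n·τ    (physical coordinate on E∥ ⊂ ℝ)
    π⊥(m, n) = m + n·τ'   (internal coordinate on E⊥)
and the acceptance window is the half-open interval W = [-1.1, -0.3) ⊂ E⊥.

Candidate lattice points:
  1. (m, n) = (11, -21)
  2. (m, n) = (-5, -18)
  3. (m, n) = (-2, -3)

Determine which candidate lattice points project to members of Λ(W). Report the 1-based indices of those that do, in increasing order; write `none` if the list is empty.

Numerically τ ≈ 5.19258 and τ' = −1/τ ≈ -0.19258.
#1 (11,-21): internal coord 11 + (-21)·τ' = +15.04423; +15.04423 ∉ [-1.1, -0.3) → out
#2 (-5,-18): internal coord -5 + (-18)·τ' = -1.53352; -1.53352 ∉ [-1.1, -0.3) → out
#3 (-2,-3): internal coord -2 + (-3)·τ' = -1.42225; -1.42225 ∉ [-1.1, -0.3) → out

none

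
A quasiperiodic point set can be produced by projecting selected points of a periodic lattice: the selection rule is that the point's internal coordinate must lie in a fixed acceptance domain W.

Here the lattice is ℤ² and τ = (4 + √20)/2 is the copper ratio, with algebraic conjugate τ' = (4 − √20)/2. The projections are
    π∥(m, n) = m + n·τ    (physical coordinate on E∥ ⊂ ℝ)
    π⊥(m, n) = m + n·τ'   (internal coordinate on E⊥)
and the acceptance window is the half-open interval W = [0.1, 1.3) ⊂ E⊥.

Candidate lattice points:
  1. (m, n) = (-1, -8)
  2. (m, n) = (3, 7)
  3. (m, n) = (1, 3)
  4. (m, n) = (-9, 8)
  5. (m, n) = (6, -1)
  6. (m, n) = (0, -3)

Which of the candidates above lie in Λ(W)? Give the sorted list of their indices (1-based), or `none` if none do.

Numerically τ ≈ 4.23607 and τ' = −1/τ ≈ -0.23607.
#1 (-1,-8): internal coord -1 + (-8)·τ' = +0.88854; +0.88854 ∈ [0.1, 1.3) → IN Λ
#2 (3,7): internal coord 3 + (7)·τ' = +1.34752; +1.34752 ∉ [0.1, 1.3) → out
#3 (1,3): internal coord 1 + (3)·τ' = +0.29180; +0.29180 ∈ [0.1, 1.3) → IN Λ
#4 (-9,8): internal coord -9 + (8)·τ' = -10.88854; -10.88854 ∉ [0.1, 1.3) → out
#5 (6,-1): internal coord 6 + (-1)·τ' = +6.23607; +6.23607 ∉ [0.1, 1.3) → out
#6 (0,-3): internal coord 0 + (-3)·τ' = +0.70820; +0.70820 ∈ [0.1, 1.3) → IN Λ

1, 3, 6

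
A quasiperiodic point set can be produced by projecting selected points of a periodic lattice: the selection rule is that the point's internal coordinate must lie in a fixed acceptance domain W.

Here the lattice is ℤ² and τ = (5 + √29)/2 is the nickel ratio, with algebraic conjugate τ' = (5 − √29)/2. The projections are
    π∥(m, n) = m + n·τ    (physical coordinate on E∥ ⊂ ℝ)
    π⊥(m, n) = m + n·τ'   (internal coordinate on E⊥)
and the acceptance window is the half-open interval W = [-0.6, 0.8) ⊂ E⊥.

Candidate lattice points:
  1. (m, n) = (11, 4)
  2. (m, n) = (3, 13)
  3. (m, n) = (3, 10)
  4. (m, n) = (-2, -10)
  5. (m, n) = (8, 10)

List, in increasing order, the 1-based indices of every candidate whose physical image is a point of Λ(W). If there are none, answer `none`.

Numerically τ ≈ 5.19258 and τ' = −1/τ ≈ -0.19258.
candidate 1: (m,n)=(11,4) → π∥ = 11+4·τ ≈ 31.77033, π⊥ = 11+4·τ' ≈ 10.22967 ∉ [-0.6, 0.8) ⇒ out
candidate 2: (m,n)=(3,13) → π∥ = 3+13·τ ≈ 70.50357, π⊥ = 3+13·τ' ≈ 0.49643 ∈ [-0.6, 0.8) ⇒ IN Λ
candidate 3: (m,n)=(3,10) → π∥ = 3+10·τ ≈ 54.92582, π⊥ = 3+10·τ' ≈ 1.07418 ∉ [-0.6, 0.8) ⇒ out
candidate 4: (m,n)=(-2,-10) → π∥ = -2-10·τ ≈ -53.92582, π⊥ = -2-10·τ' ≈ -0.07418 ∈ [-0.6, 0.8) ⇒ IN Λ
candidate 5: (m,n)=(8,10) → π∥ = 8+10·τ ≈ 59.92582, π⊥ = 8+10·τ' ≈ 6.07418 ∉ [-0.6, 0.8) ⇒ out

2, 4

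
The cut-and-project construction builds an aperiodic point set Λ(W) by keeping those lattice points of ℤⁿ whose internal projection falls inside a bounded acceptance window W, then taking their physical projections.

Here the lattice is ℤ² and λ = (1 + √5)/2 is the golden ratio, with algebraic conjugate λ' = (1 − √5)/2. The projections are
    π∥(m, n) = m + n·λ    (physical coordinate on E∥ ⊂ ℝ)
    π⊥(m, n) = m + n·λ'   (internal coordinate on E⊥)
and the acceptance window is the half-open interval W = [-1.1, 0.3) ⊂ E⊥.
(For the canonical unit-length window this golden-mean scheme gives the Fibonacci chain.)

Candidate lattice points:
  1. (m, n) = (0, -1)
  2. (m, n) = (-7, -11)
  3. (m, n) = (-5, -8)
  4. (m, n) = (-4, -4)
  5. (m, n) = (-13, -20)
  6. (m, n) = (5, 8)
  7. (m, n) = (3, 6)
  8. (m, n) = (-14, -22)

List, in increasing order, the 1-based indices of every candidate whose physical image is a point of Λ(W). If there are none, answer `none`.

Compute λ' = (1−√5)/2 = -0.6180, so π⊥(m,n) = m -0.6180·n.
candidate 1: (m,n)=(0,-1) → π∥ = 0-1·λ ≈ -1.6180, π⊥ = 0-1·λ' ≈ 0.6180 ∉ [-1.1, 0.3) ⇒ out
candidate 2: (m,n)=(-7,-11) → π∥ = -7-11·λ ≈ -24.7984, π⊥ = -7-11·λ' ≈ -0.2016 ∈ [-1.1, 0.3) ⇒ IN Λ
candidate 3: (m,n)=(-5,-8) → π∥ = -5-8·λ ≈ -17.9443, π⊥ = -5-8·λ' ≈ -0.0557 ∈ [-1.1, 0.3) ⇒ IN Λ
candidate 4: (m,n)=(-4,-4) → π∥ = -4-4·λ ≈ -10.4721, π⊥ = -4-4·λ' ≈ -1.5279 ∉ [-1.1, 0.3) ⇒ out
candidate 5: (m,n)=(-13,-20) → π∥ = -13-20·λ ≈ -45.3607, π⊥ = -13-20·λ' ≈ -0.6393 ∈ [-1.1, 0.3) ⇒ IN Λ
candidate 6: (m,n)=(5,8) → π∥ = 5+8·λ ≈ 17.9443, π⊥ = 5+8·λ' ≈ 0.0557 ∈ [-1.1, 0.3) ⇒ IN Λ
candidate 7: (m,n)=(3,6) → π∥ = 3+6·λ ≈ 12.7082, π⊥ = 3+6·λ' ≈ -0.7082 ∈ [-1.1, 0.3) ⇒ IN Λ
candidate 8: (m,n)=(-14,-22) → π∥ = -14-22·λ ≈ -49.5967, π⊥ = -14-22·λ' ≈ -0.4033 ∈ [-1.1, 0.3) ⇒ IN Λ

2, 3, 5, 6, 7, 8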